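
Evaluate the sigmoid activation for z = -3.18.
0.03993

sigmoid(-3.18) = 1/(1 + e^(3.18)) = 1/(1 + 24.05) = 0.03993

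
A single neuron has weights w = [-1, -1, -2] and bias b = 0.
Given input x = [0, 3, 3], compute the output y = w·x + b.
y = -9

y = (-1)(0) + (-1)(3) + (-2)(3) + 0 = -9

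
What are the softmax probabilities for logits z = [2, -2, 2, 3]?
p = [0.2111, 0.0039, 0.2111, 0.5739]

exp(z) = [7.389, 0.1353, 7.389, 20.09]
Sum = 35
p = [0.2111, 0.0039, 0.2111, 0.5739]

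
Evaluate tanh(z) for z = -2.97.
-0.9947

tanh(-2.97) = (e^(-2.97) - e^(2.97))/(e^(-2.97) + e^(2.97)) = -0.9947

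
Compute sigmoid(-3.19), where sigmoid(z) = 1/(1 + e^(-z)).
0.03954

sigmoid(-3.19) = 1/(1 + e^(3.19)) = 1/(1 + 24.29) = 0.03954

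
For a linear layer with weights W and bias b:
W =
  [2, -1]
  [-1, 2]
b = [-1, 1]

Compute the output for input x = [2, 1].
y = [2, 1]

Wx = [2×2 + -1×1, -1×2 + 2×1]
   = [3, 0]
y = Wx + b = [3 + -1, 0 + 1] = [2, 1]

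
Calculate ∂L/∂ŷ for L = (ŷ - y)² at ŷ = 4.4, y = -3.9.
∂L/∂ŷ = 16.6

∂L/∂ŷ = 2(ŷ - y) = 2(4.4 - -3.9) = 2(8.3) = 16.6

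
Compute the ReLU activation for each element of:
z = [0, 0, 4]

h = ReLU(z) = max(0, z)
h = [0, 0, 4]

ReLU applied element-wise: max(0,0)=0, max(0,0)=0, max(0,4)=4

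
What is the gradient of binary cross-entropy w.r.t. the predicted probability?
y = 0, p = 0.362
∂L/∂p = 1.567

∂L/∂p = -y/p + (1-y)/(1-p) = 0 + 1/0.638 = 1.567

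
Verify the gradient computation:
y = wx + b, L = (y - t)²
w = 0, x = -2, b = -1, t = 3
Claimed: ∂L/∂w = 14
Incorrect

y = (0)(-2) + -1 = -1
∂L/∂y = 2(y - t) = 2(-1 - 3) = -8
∂y/∂w = x = -2
∂L/∂w = -8 × -2 = 16

Claimed value: 14
Incorrect: The correct gradient is 16.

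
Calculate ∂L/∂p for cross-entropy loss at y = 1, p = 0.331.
∂L/∂p = -3.021

∂L/∂p = -y/p + (1-y)/(1-p) = -1/0.331 + 0 = -3.021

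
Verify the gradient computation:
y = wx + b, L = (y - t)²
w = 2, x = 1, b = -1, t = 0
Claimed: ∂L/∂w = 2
Correct

y = (2)(1) + -1 = 1
∂L/∂y = 2(y - t) = 2(1 - 0) = 2
∂y/∂w = x = 1
∂L/∂w = 2 × 1 = 2

Claimed value: 2
Correct: The correct gradient is 2.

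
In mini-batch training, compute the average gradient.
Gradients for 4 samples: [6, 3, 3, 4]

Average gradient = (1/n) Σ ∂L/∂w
Average gradient = 4

Average = (1/4)(6 + 3 + 3 + 4) = 16/4 = 4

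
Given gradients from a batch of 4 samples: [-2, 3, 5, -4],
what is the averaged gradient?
Average gradient = 0.5

Average = (1/4)(-2 + 3 + 5 + -4) = 2/4 = 0.5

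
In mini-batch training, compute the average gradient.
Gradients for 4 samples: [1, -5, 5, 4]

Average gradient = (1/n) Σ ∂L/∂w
Average gradient = 1.25

Average = (1/4)(1 + -5 + 5 + 4) = 5/4 = 1.25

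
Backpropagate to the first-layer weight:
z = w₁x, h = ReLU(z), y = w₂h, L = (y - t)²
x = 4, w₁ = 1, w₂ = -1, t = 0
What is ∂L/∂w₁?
∂L/∂w₁ = 32

Forward pass:
z = w₁x = 1×4 = 4
h = ReLU(4) = 4
y = w₂h = -1×4 = -4

Backward pass:
∂L/∂y = 2(y - t) = 2(-4 - 0) = -8
∂y/∂h = w₂ = -1
∂h/∂z = 1 (ReLU derivative)
∂z/∂w₁ = x = 4

∂L/∂w₁ = -8 × -1 × 1 × 4 = 32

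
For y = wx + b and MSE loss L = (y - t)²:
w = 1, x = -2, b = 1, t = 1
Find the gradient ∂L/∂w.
∂L/∂w = 8

y = wx + b = (1)(-2) + 1 = -1
∂L/∂y = 2(y - t) = 2(-1 - 1) = -4
∂y/∂w = x = -2
∂L/∂w = ∂L/∂y · ∂y/∂w = -4 × -2 = 8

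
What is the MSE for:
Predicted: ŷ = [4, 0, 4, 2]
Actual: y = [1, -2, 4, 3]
MSE = 3.5

MSE = (1/4)((4-1)² + (0--2)² + (4-4)² + (2-3)²) = (1/4)(9 + 4 + 0 + 1) = 3.5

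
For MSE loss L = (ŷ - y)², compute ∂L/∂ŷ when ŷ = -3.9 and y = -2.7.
∂L/∂ŷ = -2.4

∂L/∂ŷ = 2(ŷ - y) = 2(-3.9 - -2.7) = 2(-1.2) = -2.4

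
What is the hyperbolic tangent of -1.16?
-0.821

tanh(-1.16) = (e^(-1.16) - e^(1.16))/(e^(-1.16) + e^(1.16)) = -0.821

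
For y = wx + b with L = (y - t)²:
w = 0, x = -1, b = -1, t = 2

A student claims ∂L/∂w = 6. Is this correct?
Correct

y = (0)(-1) + -1 = -1
∂L/∂y = 2(y - t) = 2(-1 - 2) = -6
∂y/∂w = x = -1
∂L/∂w = -6 × -1 = 6

Claimed value: 6
Correct: The correct gradient is 6.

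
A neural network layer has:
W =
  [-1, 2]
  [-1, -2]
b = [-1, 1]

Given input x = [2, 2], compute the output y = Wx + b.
y = [1, -5]

Wx = [-1×2 + 2×2, -1×2 + -2×2]
   = [2, -6]
y = Wx + b = [2 + -1, -6 + 1] = [1, -5]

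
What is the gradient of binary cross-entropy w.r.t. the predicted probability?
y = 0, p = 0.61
∂L/∂p = 2.564

∂L/∂p = -y/p + (1-y)/(1-p) = 0 + 1/0.39 = 2.564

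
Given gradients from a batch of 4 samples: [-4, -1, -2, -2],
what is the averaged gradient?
Average gradient = -2.25

Average = (1/4)(-4 + -1 + -2 + -2) = -9/4 = -2.25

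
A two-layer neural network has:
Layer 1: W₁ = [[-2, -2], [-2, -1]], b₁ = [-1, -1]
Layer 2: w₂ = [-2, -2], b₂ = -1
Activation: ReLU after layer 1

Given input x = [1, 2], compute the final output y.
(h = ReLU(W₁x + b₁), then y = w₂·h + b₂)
y = -1

Layer 1 pre-activation: z₁ = [-7, -5]
After ReLU: h = [0, 0]
Layer 2 output: y = -2×0 + -2×0 + -1 = -1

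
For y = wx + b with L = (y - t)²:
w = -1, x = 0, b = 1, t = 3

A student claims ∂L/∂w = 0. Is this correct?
Correct

y = (-1)(0) + 1 = 1
∂L/∂y = 2(y - t) = 2(1 - 3) = -4
∂y/∂w = x = 0
∂L/∂w = -4 × 0 = 0

Claimed value: 0
Correct: The correct gradient is 0.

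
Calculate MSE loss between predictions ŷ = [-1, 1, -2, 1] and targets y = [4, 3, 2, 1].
MSE = 11.25

MSE = (1/4)((-1-4)² + (1-3)² + (-2-2)² + (1-1)²) = (1/4)(25 + 4 + 16 + 0) = 11.25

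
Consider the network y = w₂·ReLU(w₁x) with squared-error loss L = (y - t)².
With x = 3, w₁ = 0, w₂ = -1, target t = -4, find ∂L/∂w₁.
∂L/∂w₁ = 0

Forward pass:
z = w₁x = 0×3 = 0
h = ReLU(0) = 0
y = w₂h = -1×0 = 0

Backward pass:
∂L/∂y = 2(y - t) = 2(0 - -4) = 8
∂y/∂h = w₂ = -1
∂h/∂z = 0 (ReLU derivative)
∂z/∂w₁ = x = 3

∂L/∂w₁ = 8 × -1 × 0 × 3 = 0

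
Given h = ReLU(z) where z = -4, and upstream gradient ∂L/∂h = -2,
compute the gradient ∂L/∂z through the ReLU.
∂L/∂z = 0

h = ReLU(-4) = 0
Since z < 0: ∂h/∂z = 0
∂L/∂z = ∂L/∂h · ∂h/∂z = -2 × 0 = 0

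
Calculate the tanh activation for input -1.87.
-0.9536

tanh(-1.87) = (e^(-1.87) - e^(1.87))/(e^(-1.87) + e^(1.87)) = -0.9536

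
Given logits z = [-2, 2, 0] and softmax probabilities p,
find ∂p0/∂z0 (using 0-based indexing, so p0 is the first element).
∂p0/∂z0 = 0.01562

p = softmax(z) = [0.01588, 0.8668, 0.1173]
p0 = 0.01588

∂p0/∂z0 = p0(1 - p0) = 0.01588 × (1 - 0.01588) = 0.01562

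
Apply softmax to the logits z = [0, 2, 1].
p = [0.09, 0.6652, 0.2447]

exp(z) = [1, 7.389, 2.718]
Sum = 11.11
p = [0.09, 0.6652, 0.2447]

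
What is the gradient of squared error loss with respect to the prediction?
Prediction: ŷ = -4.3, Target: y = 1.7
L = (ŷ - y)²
∂L/∂ŷ = -12.0

∂L/∂ŷ = 2(ŷ - y) = 2(-4.3 - 1.7) = 2(-6.0) = -12.0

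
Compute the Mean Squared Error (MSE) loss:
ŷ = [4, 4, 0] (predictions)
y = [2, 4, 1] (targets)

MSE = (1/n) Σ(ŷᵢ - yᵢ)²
MSE = 1.667

MSE = (1/3)((4-2)² + (4-4)² + (0-1)²) = (1/3)(4 + 0 + 1) = 1.667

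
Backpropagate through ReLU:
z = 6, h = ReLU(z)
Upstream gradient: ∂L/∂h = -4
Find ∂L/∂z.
∂L/∂z = -4

h = ReLU(6) = 6
Since z > 0: ∂h/∂z = 1
∂L/∂z = ∂L/∂h · ∂h/∂z = -4 × 1 = -4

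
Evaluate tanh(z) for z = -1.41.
-0.8875

tanh(-1.41) = (e^(-1.41) - e^(1.41))/(e^(-1.41) + e^(1.41)) = -0.8875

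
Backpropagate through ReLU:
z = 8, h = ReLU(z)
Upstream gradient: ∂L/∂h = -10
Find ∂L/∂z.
∂L/∂z = -10

h = ReLU(8) = 8
Since z > 0: ∂h/∂z = 1
∂L/∂z = ∂L/∂h · ∂h/∂z = -10 × 1 = -10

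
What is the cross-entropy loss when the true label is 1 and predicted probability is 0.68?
L = 0.3857

L = -1·log(0.68) - 0·log(0.32) = -log(0.68) = 0.3857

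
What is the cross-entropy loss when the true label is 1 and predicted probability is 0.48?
L = 0.734

L = -1·log(0.48) - 0·log(0.52) = -log(0.48) = 0.734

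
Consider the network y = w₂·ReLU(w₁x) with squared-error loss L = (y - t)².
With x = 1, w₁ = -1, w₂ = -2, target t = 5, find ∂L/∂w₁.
∂L/∂w₁ = 0

Forward pass:
z = w₁x = -1×1 = -1
h = ReLU(-1) = 0
y = w₂h = -2×0 = 0

Backward pass:
∂L/∂y = 2(y - t) = 2(0 - 5) = -10
∂y/∂h = w₂ = -2
∂h/∂z = 0 (ReLU derivative)
∂z/∂w₁ = x = 1

∂L/∂w₁ = -10 × -2 × 0 × 1 = 0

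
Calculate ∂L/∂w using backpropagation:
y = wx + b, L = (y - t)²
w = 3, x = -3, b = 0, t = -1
∂L/∂w = 48

y = wx + b = (3)(-3) + 0 = -9
∂L/∂y = 2(y - t) = 2(-9 - -1) = -16
∂y/∂w = x = -3
∂L/∂w = ∂L/∂y · ∂y/∂w = -16 × -3 = 48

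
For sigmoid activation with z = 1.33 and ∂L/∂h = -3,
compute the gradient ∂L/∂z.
∂L/∂z = -0.4962

σ(1.33) = 0.7908
σ'(1.33) = σ(1.33)(1 - σ(1.33)) = 0.7908 × 0.2092 = 0.1654
∂L/∂z = ∂L/∂h · σ'(z) = -3 × 0.1654 = -0.4962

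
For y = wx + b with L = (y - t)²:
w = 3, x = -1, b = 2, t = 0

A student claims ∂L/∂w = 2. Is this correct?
Correct

y = (3)(-1) + 2 = -1
∂L/∂y = 2(y - t) = 2(-1 - 0) = -2
∂y/∂w = x = -1
∂L/∂w = -2 × -1 = 2

Claimed value: 2
Correct: The correct gradient is 2.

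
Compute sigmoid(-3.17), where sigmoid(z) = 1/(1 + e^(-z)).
0.04031

sigmoid(-3.17) = 1/(1 + e^(3.17)) = 1/(1 + 23.81) = 0.04031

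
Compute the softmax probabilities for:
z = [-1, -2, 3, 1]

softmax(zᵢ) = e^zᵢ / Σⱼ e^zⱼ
p = [0.0158, 0.0058, 0.8618, 0.1166]

exp(z) = [0.3679, 0.1353, 20.09, 2.718]
Sum = 23.31
p = [0.0158, 0.0058, 0.8618, 0.1166]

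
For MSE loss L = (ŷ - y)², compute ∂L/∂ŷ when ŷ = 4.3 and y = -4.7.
∂L/∂ŷ = 18.0

∂L/∂ŷ = 2(ŷ - y) = 2(4.3 - -4.7) = 2(9.0) = 18.0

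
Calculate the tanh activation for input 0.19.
0.1877

tanh(0.19) = (e^(0.19) - e^(-0.19))/(e^(0.19) + e^(-0.19)) = 0.1877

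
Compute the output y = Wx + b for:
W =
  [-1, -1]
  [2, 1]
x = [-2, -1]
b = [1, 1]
y = [4, -4]

Wx = [-1×-2 + -1×-1, 2×-2 + 1×-1]
   = [3, -5]
y = Wx + b = [3 + 1, -5 + 1] = [4, -4]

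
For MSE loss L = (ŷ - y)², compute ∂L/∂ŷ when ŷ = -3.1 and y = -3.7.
∂L/∂ŷ = 1.2

∂L/∂ŷ = 2(ŷ - y) = 2(-3.1 - -3.7) = 2(0.6) = 1.2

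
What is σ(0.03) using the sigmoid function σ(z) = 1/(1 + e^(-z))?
0.5075

sigmoid(0.03) = 1/(1 + e^(-0.03)) = 1/(1 + 0.9704) = 0.5075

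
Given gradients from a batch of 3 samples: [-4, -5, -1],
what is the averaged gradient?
Average gradient = -3.333

Average = (1/3)(-4 + -5 + -1) = -10/3 = -3.333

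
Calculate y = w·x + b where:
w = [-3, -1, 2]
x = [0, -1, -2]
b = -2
y = -5

y = (-3)(0) + (-1)(-1) + (2)(-2) + -2 = -5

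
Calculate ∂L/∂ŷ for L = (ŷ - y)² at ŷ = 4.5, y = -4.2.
∂L/∂ŷ = 17.4

∂L/∂ŷ = 2(ŷ - y) = 2(4.5 - -4.2) = 2(8.7) = 17.4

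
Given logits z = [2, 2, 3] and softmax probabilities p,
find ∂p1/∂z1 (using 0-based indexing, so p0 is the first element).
∂p1/∂z1 = 0.167

p = softmax(z) = [0.2119, 0.2119, 0.5761]
p1 = 0.2119

∂p1/∂z1 = p1(1 - p1) = 0.2119 × (1 - 0.2119) = 0.167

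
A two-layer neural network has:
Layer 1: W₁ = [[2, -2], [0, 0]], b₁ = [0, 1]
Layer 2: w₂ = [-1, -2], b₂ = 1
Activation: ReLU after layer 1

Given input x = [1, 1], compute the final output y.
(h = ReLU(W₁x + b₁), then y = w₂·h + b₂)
y = -1

Layer 1 pre-activation: z₁ = [0, 1]
After ReLU: h = [0, 1]
Layer 2 output: y = -1×0 + -2×1 + 1 = -1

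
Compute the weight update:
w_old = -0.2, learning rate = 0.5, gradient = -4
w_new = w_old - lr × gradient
w_new = 1.8

w_new = w - η·∂L/∂w = -0.2 - 0.5×(-4) = -0.2 - (-2) = 1.8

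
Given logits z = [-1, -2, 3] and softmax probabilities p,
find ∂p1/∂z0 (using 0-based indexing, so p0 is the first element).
∂p1/∂z0 = -0.0001175

p = softmax(z) = [0.01787, 0.006573, 0.9756]
p1 = 0.006573, p0 = 0.01787

∂p1/∂z0 = -p1 × p0 = -0.006573 × 0.01787 = -0.0001175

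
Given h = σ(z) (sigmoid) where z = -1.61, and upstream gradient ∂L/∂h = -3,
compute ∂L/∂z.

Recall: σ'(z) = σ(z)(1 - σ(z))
∂L/∂z = -0.4165

σ(-1.61) = 0.1666
σ'(-1.61) = σ(-1.61)(1 - σ(-1.61)) = 0.1666 × 0.8334 = 0.1388
∂L/∂z = ∂L/∂h · σ'(z) = -3 × 0.1388 = -0.4165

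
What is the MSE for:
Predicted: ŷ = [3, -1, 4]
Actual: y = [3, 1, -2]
MSE = 13.33

MSE = (1/3)((3-3)² + (-1-1)² + (4--2)²) = (1/3)(0 + 4 + 36) = 13.33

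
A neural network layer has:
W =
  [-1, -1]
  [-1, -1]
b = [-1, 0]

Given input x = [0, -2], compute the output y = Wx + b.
y = [1, 2]

Wx = [-1×0 + -1×-2, -1×0 + -1×-2]
   = [2, 2]
y = Wx + b = [2 + -1, 2 + 0] = [1, 2]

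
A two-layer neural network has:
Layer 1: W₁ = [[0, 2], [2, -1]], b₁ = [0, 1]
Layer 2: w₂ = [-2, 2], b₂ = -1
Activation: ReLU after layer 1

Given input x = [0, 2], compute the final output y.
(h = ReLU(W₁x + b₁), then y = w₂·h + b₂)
y = -9

Layer 1 pre-activation: z₁ = [4, -1]
After ReLU: h = [4, 0]
Layer 2 output: y = -2×4 + 2×0 + -1 = -9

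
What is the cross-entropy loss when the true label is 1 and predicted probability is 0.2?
L = 1.609

L = -1·log(0.2) - 0·log(0.8) = -log(0.2) = 1.609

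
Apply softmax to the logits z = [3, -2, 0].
p = [0.9465, 0.0064, 0.0471]

exp(z) = [20.09, 0.1353, 1]
Sum = 21.22
p = [0.9465, 0.0064, 0.0471]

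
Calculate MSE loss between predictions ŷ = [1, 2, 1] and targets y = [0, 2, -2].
MSE = 3.333

MSE = (1/3)((1-0)² + (2-2)² + (1--2)²) = (1/3)(1 + 0 + 9) = 3.333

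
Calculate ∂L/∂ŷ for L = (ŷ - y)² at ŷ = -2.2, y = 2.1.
∂L/∂ŷ = -8.6

∂L/∂ŷ = 2(ŷ - y) = 2(-2.2 - 2.1) = 2(-4.3) = -8.6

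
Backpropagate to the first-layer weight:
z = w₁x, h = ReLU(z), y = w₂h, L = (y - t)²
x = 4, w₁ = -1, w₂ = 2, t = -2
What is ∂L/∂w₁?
∂L/∂w₁ = 0

Forward pass:
z = w₁x = -1×4 = -4
h = ReLU(-4) = 0
y = w₂h = 2×0 = 0

Backward pass:
∂L/∂y = 2(y - t) = 2(0 - -2) = 4
∂y/∂h = w₂ = 2
∂h/∂z = 0 (ReLU derivative)
∂z/∂w₁ = x = 4

∂L/∂w₁ = 4 × 2 × 0 × 4 = 0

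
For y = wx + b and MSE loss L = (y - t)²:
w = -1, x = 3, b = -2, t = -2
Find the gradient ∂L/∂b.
∂L/∂b = -6

y = wx + b = (-1)(3) + -2 = -5
∂L/∂y = 2(y - t) = 2(-5 - -2) = -6
∂y/∂b = 1
∂L/∂b = ∂L/∂y · ∂y/∂b = -6 × 1 = -6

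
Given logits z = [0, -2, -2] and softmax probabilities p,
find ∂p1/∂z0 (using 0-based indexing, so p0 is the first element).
∂p1/∂z0 = -0.08382

p = softmax(z) = [0.787, 0.1065, 0.1065]
p1 = 0.1065, p0 = 0.787

∂p1/∂z0 = -p1 × p0 = -0.1065 × 0.787 = -0.08382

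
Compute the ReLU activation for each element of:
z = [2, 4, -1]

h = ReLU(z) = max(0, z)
h = [2, 4, 0]

ReLU applied element-wise: max(0,2)=2, max(0,4)=4, max(0,-1)=0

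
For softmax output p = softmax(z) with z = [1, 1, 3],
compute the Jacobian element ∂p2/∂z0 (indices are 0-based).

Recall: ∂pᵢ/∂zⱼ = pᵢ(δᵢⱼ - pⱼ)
∂p2/∂z0 = -0.08382

p = softmax(z) = [0.1065, 0.1065, 0.787]
p2 = 0.787, p0 = 0.1065

∂p2/∂z0 = -p2 × p0 = -0.787 × 0.1065 = -0.08382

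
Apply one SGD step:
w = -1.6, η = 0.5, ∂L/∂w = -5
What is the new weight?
w_new = 0.9

w_new = w - η·∂L/∂w = -1.6 - 0.5×(-5) = -1.6 - (-2.5) = 0.9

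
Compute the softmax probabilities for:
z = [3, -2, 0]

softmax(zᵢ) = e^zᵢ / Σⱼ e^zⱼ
p = [0.9465, 0.0064, 0.0471]

exp(z) = [20.09, 0.1353, 1]
Sum = 21.22
p = [0.9465, 0.0064, 0.0471]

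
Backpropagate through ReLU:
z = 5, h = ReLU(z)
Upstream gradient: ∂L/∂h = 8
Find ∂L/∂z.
∂L/∂z = 8

h = ReLU(5) = 5
Since z > 0: ∂h/∂z = 1
∂L/∂z = ∂L/∂h · ∂h/∂z = 8 × 1 = 8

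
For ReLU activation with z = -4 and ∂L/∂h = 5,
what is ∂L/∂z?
∂L/∂z = 0

h = ReLU(-4) = 0
Since z < 0: ∂h/∂z = 0
∂L/∂z = ∂L/∂h · ∂h/∂z = 5 × 0 = 0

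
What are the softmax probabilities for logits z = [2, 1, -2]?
p = [0.7214, 0.2654, 0.0132]

exp(z) = [7.389, 2.718, 0.1353]
Sum = 10.24
p = [0.7214, 0.2654, 0.0132]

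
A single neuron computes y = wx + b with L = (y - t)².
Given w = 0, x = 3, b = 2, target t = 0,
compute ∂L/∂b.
∂L/∂b = 4

y = wx + b = (0)(3) + 2 = 2
∂L/∂y = 2(y - t) = 2(2 - 0) = 4
∂y/∂b = 1
∂L/∂b = ∂L/∂y · ∂y/∂b = 4 × 1 = 4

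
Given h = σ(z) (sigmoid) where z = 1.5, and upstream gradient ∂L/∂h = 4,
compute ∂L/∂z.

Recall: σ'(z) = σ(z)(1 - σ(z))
∂L/∂z = 0.5966

σ(1.5) = 0.8176
σ'(1.5) = σ(1.5)(1 - σ(1.5)) = 0.8176 × 0.1824 = 0.1491
∂L/∂z = ∂L/∂h · σ'(z) = 4 × 0.1491 = 0.5966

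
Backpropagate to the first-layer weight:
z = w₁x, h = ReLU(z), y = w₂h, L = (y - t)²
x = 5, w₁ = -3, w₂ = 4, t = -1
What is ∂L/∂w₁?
∂L/∂w₁ = 0

Forward pass:
z = w₁x = -3×5 = -15
h = ReLU(-15) = 0
y = w₂h = 4×0 = 0

Backward pass:
∂L/∂y = 2(y - t) = 2(0 - -1) = 2
∂y/∂h = w₂ = 4
∂h/∂z = 0 (ReLU derivative)
∂z/∂w₁ = x = 5

∂L/∂w₁ = 2 × 4 × 0 × 5 = 0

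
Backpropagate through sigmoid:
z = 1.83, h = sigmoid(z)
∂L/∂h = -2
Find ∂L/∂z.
∂L/∂z = -0.2383

σ(1.83) = 0.8618
σ'(1.83) = σ(1.83)(1 - σ(1.83)) = 0.8618 × 0.1382 = 0.1191
∂L/∂z = ∂L/∂h · σ'(z) = -2 × 0.1191 = -0.2383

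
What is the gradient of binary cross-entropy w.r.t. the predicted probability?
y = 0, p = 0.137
∂L/∂p = 1.159

∂L/∂p = -y/p + (1-y)/(1-p) = 0 + 1/0.863 = 1.159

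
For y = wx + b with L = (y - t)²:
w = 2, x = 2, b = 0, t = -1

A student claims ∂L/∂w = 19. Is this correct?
Incorrect

y = (2)(2) + 0 = 4
∂L/∂y = 2(y - t) = 2(4 - -1) = 10
∂y/∂w = x = 2
∂L/∂w = 10 × 2 = 20

Claimed value: 19
Incorrect: The correct gradient is 20.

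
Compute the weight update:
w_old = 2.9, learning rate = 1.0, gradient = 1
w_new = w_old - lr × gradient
w_new = 1.9

w_new = w - η·∂L/∂w = 2.9 - 1.0×(1) = 2.9 - (1) = 1.9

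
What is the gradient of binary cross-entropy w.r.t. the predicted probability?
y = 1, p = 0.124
∂L/∂p = -8.065

∂L/∂p = -y/p + (1-y)/(1-p) = -1/0.124 + 0 = -8.065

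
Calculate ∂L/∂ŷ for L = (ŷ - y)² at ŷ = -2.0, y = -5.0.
∂L/∂ŷ = 6.0

∂L/∂ŷ = 2(ŷ - y) = 2(-2.0 - -5.0) = 2(3.0) = 6.0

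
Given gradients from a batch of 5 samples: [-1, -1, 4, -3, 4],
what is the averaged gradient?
Average gradient = 0.6

Average = (1/5)(-1 + -1 + 4 + -3 + 4) = 3/5 = 0.6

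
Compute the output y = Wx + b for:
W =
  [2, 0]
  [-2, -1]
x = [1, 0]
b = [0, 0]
y = [2, -2]

Wx = [2×1 + 0×0, -2×1 + -1×0]
   = [2, -2]
y = Wx + b = [2 + 0, -2 + 0] = [2, -2]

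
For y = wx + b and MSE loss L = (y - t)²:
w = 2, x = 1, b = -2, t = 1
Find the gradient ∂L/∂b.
∂L/∂b = -2

y = wx + b = (2)(1) + -2 = 0
∂L/∂y = 2(y - t) = 2(0 - 1) = -2
∂y/∂b = 1
∂L/∂b = ∂L/∂y · ∂y/∂b = -2 × 1 = -2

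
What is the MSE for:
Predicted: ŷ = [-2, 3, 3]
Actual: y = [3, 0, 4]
MSE = 11.67

MSE = (1/3)((-2-3)² + (3-0)² + (3-4)²) = (1/3)(25 + 9 + 1) = 11.67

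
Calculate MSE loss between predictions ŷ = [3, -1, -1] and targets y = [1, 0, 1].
MSE = 3

MSE = (1/3)((3-1)² + (-1-0)² + (-1-1)²) = (1/3)(4 + 1 + 4) = 3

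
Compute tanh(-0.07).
-0.06989

tanh(-0.07) = (e^(-0.07) - e^(0.07))/(e^(-0.07) + e^(0.07)) = -0.06989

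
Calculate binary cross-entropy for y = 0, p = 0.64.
L = 1.022

L = -0·log(0.64) - 1·log(0.36) = -log(0.36) = 1.022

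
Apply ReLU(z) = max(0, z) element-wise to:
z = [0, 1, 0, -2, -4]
h = [0, 1, 0, 0, 0]

ReLU applied element-wise: max(0,0)=0, max(0,1)=1, max(0,0)=0, max(0,-2)=0, max(0,-4)=0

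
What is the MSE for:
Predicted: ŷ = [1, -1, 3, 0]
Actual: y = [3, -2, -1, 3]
MSE = 7.5

MSE = (1/4)((1-3)² + (-1--2)² + (3--1)² + (0-3)²) = (1/4)(4 + 1 + 16 + 9) = 7.5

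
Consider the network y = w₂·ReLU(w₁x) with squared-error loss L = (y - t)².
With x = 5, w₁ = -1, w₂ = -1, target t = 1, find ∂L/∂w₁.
∂L/∂w₁ = 0

Forward pass:
z = w₁x = -1×5 = -5
h = ReLU(-5) = 0
y = w₂h = -1×0 = 0

Backward pass:
∂L/∂y = 2(y - t) = 2(0 - 1) = -2
∂y/∂h = w₂ = -1
∂h/∂z = 0 (ReLU derivative)
∂z/∂w₁ = x = 5

∂L/∂w₁ = -2 × -1 × 0 × 5 = 0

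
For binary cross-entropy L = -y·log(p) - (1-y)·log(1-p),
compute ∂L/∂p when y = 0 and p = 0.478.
∂L/∂p = 1.916

∂L/∂p = -y/p + (1-y)/(1-p) = 0 + 1/0.522 = 1.916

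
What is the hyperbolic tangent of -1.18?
-0.8275

tanh(-1.18) = (e^(-1.18) - e^(1.18))/(e^(-1.18) + e^(1.18)) = -0.8275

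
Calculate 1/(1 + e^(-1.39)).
0.8006

sigmoid(1.39) = 1/(1 + e^(-1.39)) = 1/(1 + 0.2491) = 0.8006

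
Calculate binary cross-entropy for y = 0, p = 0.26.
L = 0.3011

L = -0·log(0.26) - 1·log(0.74) = -log(0.74) = 0.3011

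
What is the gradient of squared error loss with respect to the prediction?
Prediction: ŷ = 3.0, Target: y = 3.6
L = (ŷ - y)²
∂L/∂ŷ = -1.2

∂L/∂ŷ = 2(ŷ - y) = 2(3.0 - 3.6) = 2(-0.6) = -1.2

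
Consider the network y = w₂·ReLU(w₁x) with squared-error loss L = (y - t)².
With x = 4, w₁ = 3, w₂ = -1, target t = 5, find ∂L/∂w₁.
∂L/∂w₁ = 136

Forward pass:
z = w₁x = 3×4 = 12
h = ReLU(12) = 12
y = w₂h = -1×12 = -12

Backward pass:
∂L/∂y = 2(y - t) = 2(-12 - 5) = -34
∂y/∂h = w₂ = -1
∂h/∂z = 1 (ReLU derivative)
∂z/∂w₁ = x = 4

∂L/∂w₁ = -34 × -1 × 1 × 4 = 136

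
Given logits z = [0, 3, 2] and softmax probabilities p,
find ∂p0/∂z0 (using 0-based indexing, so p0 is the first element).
∂p0/∂z0 = 0.03389

p = softmax(z) = [0.03512, 0.7054, 0.2595]
p0 = 0.03512

∂p0/∂z0 = p0(1 - p0) = 0.03512 × (1 - 0.03512) = 0.03389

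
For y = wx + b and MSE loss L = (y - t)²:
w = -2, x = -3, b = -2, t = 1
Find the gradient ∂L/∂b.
∂L/∂b = 6

y = wx + b = (-2)(-3) + -2 = 4
∂L/∂y = 2(y - t) = 2(4 - 1) = 6
∂y/∂b = 1
∂L/∂b = ∂L/∂y · ∂y/∂b = 6 × 1 = 6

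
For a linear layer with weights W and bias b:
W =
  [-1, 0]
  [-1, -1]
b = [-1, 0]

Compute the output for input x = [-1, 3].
y = [0, -2]

Wx = [-1×-1 + 0×3, -1×-1 + -1×3]
   = [1, -2]
y = Wx + b = [1 + -1, -2 + 0] = [0, -2]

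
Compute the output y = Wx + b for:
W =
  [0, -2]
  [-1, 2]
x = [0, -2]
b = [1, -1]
y = [5, -5]

Wx = [0×0 + -2×-2, -1×0 + 2×-2]
   = [4, -4]
y = Wx + b = [4 + 1, -4 + -1] = [5, -5]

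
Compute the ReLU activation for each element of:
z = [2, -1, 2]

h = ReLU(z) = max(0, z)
h = [2, 0, 2]

ReLU applied element-wise: max(0,2)=2, max(0,-1)=0, max(0,2)=2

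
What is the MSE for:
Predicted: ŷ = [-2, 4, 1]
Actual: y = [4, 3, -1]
MSE = 13.67

MSE = (1/3)((-2-4)² + (4-3)² + (1--1)²) = (1/3)(36 + 1 + 4) = 13.67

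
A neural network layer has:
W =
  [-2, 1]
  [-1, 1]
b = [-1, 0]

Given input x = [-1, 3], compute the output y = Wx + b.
y = [4, 4]

Wx = [-2×-1 + 1×3, -1×-1 + 1×3]
   = [5, 4]
y = Wx + b = [5 + -1, 4 + 0] = [4, 4]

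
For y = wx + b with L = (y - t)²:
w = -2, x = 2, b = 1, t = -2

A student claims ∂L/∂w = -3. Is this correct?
Incorrect

y = (-2)(2) + 1 = -3
∂L/∂y = 2(y - t) = 2(-3 - -2) = -2
∂y/∂w = x = 2
∂L/∂w = -2 × 2 = -4

Claimed value: -3
Incorrect: The correct gradient is -4.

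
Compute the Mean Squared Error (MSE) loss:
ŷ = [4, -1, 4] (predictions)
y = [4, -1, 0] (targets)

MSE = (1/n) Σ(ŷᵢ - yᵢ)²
MSE = 5.333

MSE = (1/3)((4-4)² + (-1--1)² + (4-0)²) = (1/3)(0 + 0 + 16) = 5.333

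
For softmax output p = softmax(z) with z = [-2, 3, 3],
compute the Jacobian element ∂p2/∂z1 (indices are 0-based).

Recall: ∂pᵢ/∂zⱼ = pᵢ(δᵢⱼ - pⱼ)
∂p2/∂z1 = -0.2483

p = softmax(z) = [0.003358, 0.4983, 0.4983]
p2 = 0.4983, p1 = 0.4983

∂p2/∂z1 = -p2 × p1 = -0.4983 × 0.4983 = -0.2483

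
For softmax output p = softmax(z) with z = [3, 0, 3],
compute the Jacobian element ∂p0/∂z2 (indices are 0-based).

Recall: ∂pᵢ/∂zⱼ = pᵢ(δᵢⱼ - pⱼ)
∂p0/∂z2 = -0.238

p = softmax(z) = [0.4879, 0.02429, 0.4879]
p0 = 0.4879, p2 = 0.4879

∂p0/∂z2 = -p0 × p2 = -0.4879 × 0.4879 = -0.238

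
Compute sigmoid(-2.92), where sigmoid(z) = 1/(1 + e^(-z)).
0.05117

sigmoid(-2.92) = 1/(1 + e^(2.92)) = 1/(1 + 18.54) = 0.05117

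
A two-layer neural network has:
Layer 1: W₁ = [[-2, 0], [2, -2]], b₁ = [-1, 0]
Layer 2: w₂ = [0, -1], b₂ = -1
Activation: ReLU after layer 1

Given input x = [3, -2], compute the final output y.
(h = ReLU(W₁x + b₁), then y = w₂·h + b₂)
y = -11

Layer 1 pre-activation: z₁ = [-7, 10]
After ReLU: h = [0, 10]
Layer 2 output: y = 0×0 + -1×10 + -1 = -11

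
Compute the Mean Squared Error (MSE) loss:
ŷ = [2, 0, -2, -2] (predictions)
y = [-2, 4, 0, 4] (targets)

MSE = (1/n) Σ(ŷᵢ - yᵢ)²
MSE = 18

MSE = (1/4)((2--2)² + (0-4)² + (-2-0)² + (-2-4)²) = (1/4)(16 + 16 + 4 + 36) = 18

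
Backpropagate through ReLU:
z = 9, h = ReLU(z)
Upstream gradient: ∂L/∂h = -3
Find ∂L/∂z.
∂L/∂z = -3

h = ReLU(9) = 9
Since z > 0: ∂h/∂z = 1
∂L/∂z = ∂L/∂h · ∂h/∂z = -3 × 1 = -3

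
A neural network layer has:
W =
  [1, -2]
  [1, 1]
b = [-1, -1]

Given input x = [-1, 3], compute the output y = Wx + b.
y = [-8, 1]

Wx = [1×-1 + -2×3, 1×-1 + 1×3]
   = [-7, 2]
y = Wx + b = [-7 + -1, 2 + -1] = [-8, 1]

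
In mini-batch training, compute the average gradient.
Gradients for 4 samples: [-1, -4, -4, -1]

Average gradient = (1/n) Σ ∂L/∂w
Average gradient = -2.5

Average = (1/4)(-1 + -4 + -4 + -1) = -10/4 = -2.5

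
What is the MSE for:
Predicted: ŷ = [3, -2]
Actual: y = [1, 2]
MSE = 10

MSE = (1/2)((3-1)² + (-2-2)²) = (1/2)(4 + 16) = 10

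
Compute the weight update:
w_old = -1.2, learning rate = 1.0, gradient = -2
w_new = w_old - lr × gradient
w_new = 0.8

w_new = w - η·∂L/∂w = -1.2 - 1.0×(-2) = -1.2 - (-2) = 0.8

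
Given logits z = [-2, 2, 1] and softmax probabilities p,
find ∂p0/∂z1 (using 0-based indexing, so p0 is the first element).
∂p0/∂z1 = -0.009532

p = softmax(z) = [0.01321, 0.7214, 0.2654]
p0 = 0.01321, p1 = 0.7214

∂p0/∂z1 = -p0 × p1 = -0.01321 × 0.7214 = -0.009532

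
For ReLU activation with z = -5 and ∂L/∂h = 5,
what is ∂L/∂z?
∂L/∂z = 0

h = ReLU(-5) = 0
Since z < 0: ∂h/∂z = 0
∂L/∂z = ∂L/∂h · ∂h/∂z = 5 × 0 = 0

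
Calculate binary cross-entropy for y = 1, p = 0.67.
L = 0.4005

L = -1·log(0.67) - 0·log(0.33) = -log(0.67) = 0.4005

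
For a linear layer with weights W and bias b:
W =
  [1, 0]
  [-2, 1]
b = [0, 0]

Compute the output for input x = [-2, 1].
y = [-2, 5]

Wx = [1×-2 + 0×1, -2×-2 + 1×1]
   = [-2, 5]
y = Wx + b = [-2 + 0, 5 + 0] = [-2, 5]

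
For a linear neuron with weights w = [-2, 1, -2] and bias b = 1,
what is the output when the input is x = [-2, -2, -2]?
y = 7

y = (-2)(-2) + (1)(-2) + (-2)(-2) + 1 = 7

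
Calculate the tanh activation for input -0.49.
-0.4542

tanh(-0.49) = (e^(-0.49) - e^(0.49))/(e^(-0.49) + e^(0.49)) = -0.4542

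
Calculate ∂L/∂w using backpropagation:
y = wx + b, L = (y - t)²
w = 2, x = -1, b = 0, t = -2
∂L/∂w = 0

y = wx + b = (2)(-1) + 0 = -2
∂L/∂y = 2(y - t) = 2(-2 - -2) = 0
∂y/∂w = x = -1
∂L/∂w = ∂L/∂y · ∂y/∂w = 0 × -1 = 0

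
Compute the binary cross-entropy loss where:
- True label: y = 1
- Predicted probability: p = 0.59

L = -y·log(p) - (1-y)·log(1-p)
L = 0.5276

L = -1·log(0.59) - 0·log(0.41) = -log(0.59) = 0.5276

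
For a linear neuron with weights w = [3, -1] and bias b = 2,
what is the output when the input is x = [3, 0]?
y = 11

y = (3)(3) + (-1)(0) + 2 = 11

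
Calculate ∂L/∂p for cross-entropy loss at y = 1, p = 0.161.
∂L/∂p = -6.211

∂L/∂p = -y/p + (1-y)/(1-p) = -1/0.161 + 0 = -6.211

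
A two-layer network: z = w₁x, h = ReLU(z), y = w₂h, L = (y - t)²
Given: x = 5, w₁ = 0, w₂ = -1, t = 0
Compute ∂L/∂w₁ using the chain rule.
∂L/∂w₁ = 0

Forward pass:
z = w₁x = 0×5 = 0
h = ReLU(0) = 0
y = w₂h = -1×0 = 0

Backward pass:
∂L/∂y = 2(y - t) = 2(0 - 0) = 0
∂y/∂h = w₂ = -1
∂h/∂z = 0 (ReLU derivative)
∂z/∂w₁ = x = 5

∂L/∂w₁ = 0 × -1 × 0 × 5 = 0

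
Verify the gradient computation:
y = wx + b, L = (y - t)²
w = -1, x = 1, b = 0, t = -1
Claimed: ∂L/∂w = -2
Incorrect

y = (-1)(1) + 0 = -1
∂L/∂y = 2(y - t) = 2(-1 - -1) = 0
∂y/∂w = x = 1
∂L/∂w = 0 × 1 = 0

Claimed value: -2
Incorrect: The correct gradient is 0.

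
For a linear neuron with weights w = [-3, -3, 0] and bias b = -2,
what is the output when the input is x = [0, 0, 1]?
y = -2

y = (-3)(0) + (-3)(0) + (0)(1) + -2 = -2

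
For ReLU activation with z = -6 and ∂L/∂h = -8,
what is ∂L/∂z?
∂L/∂z = 0

h = ReLU(-6) = 0
Since z < 0: ∂h/∂z = 0
∂L/∂z = ∂L/∂h · ∂h/∂z = -8 × 0 = 0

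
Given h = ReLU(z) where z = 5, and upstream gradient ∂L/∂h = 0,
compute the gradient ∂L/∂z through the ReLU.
∂L/∂z = 0

h = ReLU(5) = 5
Since z > 0: ∂h/∂z = 1
∂L/∂z = ∂L/∂h · ∂h/∂z = 0 × 1 = 0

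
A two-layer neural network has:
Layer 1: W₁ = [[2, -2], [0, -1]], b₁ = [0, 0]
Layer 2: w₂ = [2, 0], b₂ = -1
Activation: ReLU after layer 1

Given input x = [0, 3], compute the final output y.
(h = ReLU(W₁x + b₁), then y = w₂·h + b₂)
y = -1

Layer 1 pre-activation: z₁ = [-6, -3]
After ReLU: h = [0, 0]
Layer 2 output: y = 2×0 + 0×0 + -1 = -1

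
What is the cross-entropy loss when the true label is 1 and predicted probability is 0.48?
L = 0.734

L = -1·log(0.48) - 0·log(0.52) = -log(0.48) = 0.734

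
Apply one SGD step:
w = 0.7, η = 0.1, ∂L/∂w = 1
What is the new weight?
w_new = 0.6

w_new = w - η·∂L/∂w = 0.7 - 0.1×(1) = 0.7 - (0.1) = 0.6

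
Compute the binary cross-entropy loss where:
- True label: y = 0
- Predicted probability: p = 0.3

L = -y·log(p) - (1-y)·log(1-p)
L = 0.3567

L = -0·log(0.3) - 1·log(0.7) = -log(0.7) = 0.3567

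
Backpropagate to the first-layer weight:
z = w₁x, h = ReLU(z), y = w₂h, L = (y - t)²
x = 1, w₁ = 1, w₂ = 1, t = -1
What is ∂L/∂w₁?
∂L/∂w₁ = 4

Forward pass:
z = w₁x = 1×1 = 1
h = ReLU(1) = 1
y = w₂h = 1×1 = 1

Backward pass:
∂L/∂y = 2(y - t) = 2(1 - -1) = 4
∂y/∂h = w₂ = 1
∂h/∂z = 1 (ReLU derivative)
∂z/∂w₁ = x = 1

∂L/∂w₁ = 4 × 1 × 1 × 1 = 4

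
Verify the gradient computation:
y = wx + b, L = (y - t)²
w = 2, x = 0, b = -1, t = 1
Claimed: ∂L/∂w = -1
Incorrect

y = (2)(0) + -1 = -1
∂L/∂y = 2(y - t) = 2(-1 - 1) = -4
∂y/∂w = x = 0
∂L/∂w = -4 × 0 = 0

Claimed value: -1
Incorrect: The correct gradient is 0.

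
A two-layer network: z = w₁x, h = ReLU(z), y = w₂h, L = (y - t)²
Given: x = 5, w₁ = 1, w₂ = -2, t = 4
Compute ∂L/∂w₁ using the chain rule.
∂L/∂w₁ = 280

Forward pass:
z = w₁x = 1×5 = 5
h = ReLU(5) = 5
y = w₂h = -2×5 = -10

Backward pass:
∂L/∂y = 2(y - t) = 2(-10 - 4) = -28
∂y/∂h = w₂ = -2
∂h/∂z = 1 (ReLU derivative)
∂z/∂w₁ = x = 5

∂L/∂w₁ = -28 × -2 × 1 × 5 = 280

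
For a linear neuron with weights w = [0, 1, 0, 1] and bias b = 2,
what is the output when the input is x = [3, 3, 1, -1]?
y = 4

y = (0)(3) + (1)(3) + (0)(1) + (1)(-1) + 2 = 4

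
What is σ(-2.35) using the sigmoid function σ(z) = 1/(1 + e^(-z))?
0.08707

sigmoid(-2.35) = 1/(1 + e^(2.35)) = 1/(1 + 10.49) = 0.08707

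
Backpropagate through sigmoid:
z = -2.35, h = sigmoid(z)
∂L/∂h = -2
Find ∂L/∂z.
∂L/∂z = -0.159

σ(-2.35) = 0.08707
σ'(-2.35) = σ(-2.35)(1 - σ(-2.35)) = 0.08707 × 0.9129 = 0.07949
∂L/∂z = ∂L/∂h · σ'(z) = -2 × 0.07949 = -0.159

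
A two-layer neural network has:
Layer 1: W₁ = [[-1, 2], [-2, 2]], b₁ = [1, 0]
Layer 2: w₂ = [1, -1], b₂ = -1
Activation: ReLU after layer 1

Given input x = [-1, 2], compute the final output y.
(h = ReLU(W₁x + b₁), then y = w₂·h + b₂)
y = -1

Layer 1 pre-activation: z₁ = [6, 6]
After ReLU: h = [6, 6]
Layer 2 output: y = 1×6 + -1×6 + -1 = -1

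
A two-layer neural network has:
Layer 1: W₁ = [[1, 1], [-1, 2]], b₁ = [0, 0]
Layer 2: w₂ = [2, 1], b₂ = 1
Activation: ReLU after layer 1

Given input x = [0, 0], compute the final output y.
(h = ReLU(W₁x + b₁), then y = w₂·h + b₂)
y = 1

Layer 1 pre-activation: z₁ = [0, 0]
After ReLU: h = [0, 0]
Layer 2 output: y = 2×0 + 1×0 + 1 = 1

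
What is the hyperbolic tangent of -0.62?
-0.5511

tanh(-0.62) = (e^(-0.62) - e^(0.62))/(e^(-0.62) + e^(0.62)) = -0.5511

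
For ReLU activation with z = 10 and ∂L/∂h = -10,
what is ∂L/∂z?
∂L/∂z = -10

h = ReLU(10) = 10
Since z > 0: ∂h/∂z = 1
∂L/∂z = ∂L/∂h · ∂h/∂z = -10 × 1 = -10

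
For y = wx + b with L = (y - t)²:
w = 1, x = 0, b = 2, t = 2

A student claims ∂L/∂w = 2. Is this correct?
Incorrect

y = (1)(0) + 2 = 2
∂L/∂y = 2(y - t) = 2(2 - 2) = 0
∂y/∂w = x = 0
∂L/∂w = 0 × 0 = 0

Claimed value: 2
Incorrect: The correct gradient is 0.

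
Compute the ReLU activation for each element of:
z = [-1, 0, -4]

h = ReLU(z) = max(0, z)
h = [0, 0, 0]

ReLU applied element-wise: max(0,-1)=0, max(0,0)=0, max(0,-4)=0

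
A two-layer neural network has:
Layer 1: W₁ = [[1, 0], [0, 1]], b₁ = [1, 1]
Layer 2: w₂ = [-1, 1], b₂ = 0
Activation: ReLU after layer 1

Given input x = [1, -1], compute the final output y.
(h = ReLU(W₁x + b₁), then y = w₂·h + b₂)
y = -2

Layer 1 pre-activation: z₁ = [2, 0]
After ReLU: h = [2, 0]
Layer 2 output: y = -1×2 + 1×0 + 0 = -2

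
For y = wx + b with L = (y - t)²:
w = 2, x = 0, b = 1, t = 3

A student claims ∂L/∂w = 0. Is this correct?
Correct

y = (2)(0) + 1 = 1
∂L/∂y = 2(y - t) = 2(1 - 3) = -4
∂y/∂w = x = 0
∂L/∂w = -4 × 0 = 0

Claimed value: 0
Correct: The correct gradient is 0.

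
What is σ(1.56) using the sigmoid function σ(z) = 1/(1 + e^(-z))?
0.8264

sigmoid(1.56) = 1/(1 + e^(-1.56)) = 1/(1 + 0.2101) = 0.8264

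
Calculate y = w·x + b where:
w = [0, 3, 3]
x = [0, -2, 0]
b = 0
y = -6

y = (0)(0) + (3)(-2) + (3)(0) + 0 = -6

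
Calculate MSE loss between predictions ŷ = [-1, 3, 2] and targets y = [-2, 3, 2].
MSE = 0.3333

MSE = (1/3)((-1--2)² + (3-3)² + (2-2)²) = (1/3)(1 + 0 + 0) = 0.3333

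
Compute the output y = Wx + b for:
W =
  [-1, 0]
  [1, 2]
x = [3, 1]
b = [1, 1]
y = [-2, 6]

Wx = [-1×3 + 0×1, 1×3 + 2×1]
   = [-3, 5]
y = Wx + b = [-3 + 1, 5 + 1] = [-2, 6]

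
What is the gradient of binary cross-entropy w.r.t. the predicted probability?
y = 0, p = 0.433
∂L/∂p = 1.764

∂L/∂p = -y/p + (1-y)/(1-p) = 0 + 1/0.567 = 1.764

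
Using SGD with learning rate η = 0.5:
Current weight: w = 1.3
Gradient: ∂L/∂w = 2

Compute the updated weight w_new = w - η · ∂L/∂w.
w_new = 0.3

w_new = w - η·∂L/∂w = 1.3 - 0.5×(2) = 1.3 - (1) = 0.3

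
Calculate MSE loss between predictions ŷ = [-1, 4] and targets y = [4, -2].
MSE = 30.5

MSE = (1/2)((-1-4)² + (4--2)²) = (1/2)(25 + 36) = 30.5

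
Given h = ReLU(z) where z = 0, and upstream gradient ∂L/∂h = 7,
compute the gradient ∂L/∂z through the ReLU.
∂L/∂z = 0

h = ReLU(0) = 0
At z = 0: ∂h/∂z = 0 (by convention)
∂L/∂z = ∂L/∂h · ∂h/∂z = 7 × 0 = 0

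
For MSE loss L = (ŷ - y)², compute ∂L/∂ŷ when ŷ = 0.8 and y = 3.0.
∂L/∂ŷ = -4.4

∂L/∂ŷ = 2(ŷ - y) = 2(0.8 - 3.0) = 2(-2.2) = -4.4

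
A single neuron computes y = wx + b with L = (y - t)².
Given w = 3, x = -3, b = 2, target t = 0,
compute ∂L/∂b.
∂L/∂b = -14

y = wx + b = (3)(-3) + 2 = -7
∂L/∂y = 2(y - t) = 2(-7 - 0) = -14
∂y/∂b = 1
∂L/∂b = ∂L/∂y · ∂y/∂b = -14 × 1 = -14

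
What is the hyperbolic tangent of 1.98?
0.9626

tanh(1.98) = (e^(1.98) - e^(-1.98))/(e^(1.98) + e^(-1.98)) = 0.9626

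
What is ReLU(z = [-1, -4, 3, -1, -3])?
h = [0, 0, 3, 0, 0]

ReLU applied element-wise: max(0,-1)=0, max(0,-4)=0, max(0,3)=3, max(0,-1)=0, max(0,-3)=0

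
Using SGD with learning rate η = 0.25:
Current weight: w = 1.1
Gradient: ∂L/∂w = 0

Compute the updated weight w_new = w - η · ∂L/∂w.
w_new = 1.1

w_new = w - η·∂L/∂w = 1.1 - 0.25×(0) = 1.1 - (0) = 1.1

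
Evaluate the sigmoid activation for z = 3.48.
0.9701

sigmoid(3.48) = 1/(1 + e^(-3.48)) = 1/(1 + 0.03081) = 0.9701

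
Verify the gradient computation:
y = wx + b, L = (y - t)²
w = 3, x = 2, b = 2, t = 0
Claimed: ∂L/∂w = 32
Correct

y = (3)(2) + 2 = 8
∂L/∂y = 2(y - t) = 2(8 - 0) = 16
∂y/∂w = x = 2
∂L/∂w = 16 × 2 = 32

Claimed value: 32
Correct: The correct gradient is 32.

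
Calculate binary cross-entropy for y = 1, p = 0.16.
L = 1.833

L = -1·log(0.16) - 0·log(0.84) = -log(0.16) = 1.833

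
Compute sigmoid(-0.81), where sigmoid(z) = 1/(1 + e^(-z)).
0.3079

sigmoid(-0.81) = 1/(1 + e^(0.81)) = 1/(1 + 2.248) = 0.3079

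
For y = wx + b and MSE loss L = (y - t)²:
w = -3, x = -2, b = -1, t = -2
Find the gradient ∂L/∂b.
∂L/∂b = 14

y = wx + b = (-3)(-2) + -1 = 5
∂L/∂y = 2(y - t) = 2(5 - -2) = 14
∂y/∂b = 1
∂L/∂b = ∂L/∂y · ∂y/∂b = 14 × 1 = 14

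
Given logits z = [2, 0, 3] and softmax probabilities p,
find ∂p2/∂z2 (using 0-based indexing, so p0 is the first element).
∂p2/∂z2 = 0.2078

p = softmax(z) = [0.2595, 0.03512, 0.7054]
p2 = 0.7054

∂p2/∂z2 = p2(1 - p2) = 0.7054 × (1 - 0.7054) = 0.2078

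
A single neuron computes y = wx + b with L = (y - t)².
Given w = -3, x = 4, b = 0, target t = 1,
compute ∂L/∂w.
∂L/∂w = -104

y = wx + b = (-3)(4) + 0 = -12
∂L/∂y = 2(y - t) = 2(-12 - 1) = -26
∂y/∂w = x = 4
∂L/∂w = ∂L/∂y · ∂y/∂w = -26 × 4 = -104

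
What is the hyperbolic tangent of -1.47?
-0.8996

tanh(-1.47) = (e^(-1.47) - e^(1.47))/(e^(-1.47) + e^(1.47)) = -0.8996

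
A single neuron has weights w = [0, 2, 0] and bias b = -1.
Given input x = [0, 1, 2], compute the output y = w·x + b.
y = 1

y = (0)(0) + (2)(1) + (0)(2) + -1 = 1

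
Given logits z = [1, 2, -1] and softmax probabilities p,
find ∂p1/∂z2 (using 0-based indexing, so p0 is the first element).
∂p1/∂z2 = -0.02477

p = softmax(z) = [0.2595, 0.7054, 0.03512]
p1 = 0.7054, p2 = 0.03512

∂p1/∂z2 = -p1 × p2 = -0.7054 × 0.03512 = -0.02477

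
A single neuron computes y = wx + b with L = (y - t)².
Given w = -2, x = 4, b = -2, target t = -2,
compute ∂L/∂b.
∂L/∂b = -16

y = wx + b = (-2)(4) + -2 = -10
∂L/∂y = 2(y - t) = 2(-10 - -2) = -16
∂y/∂b = 1
∂L/∂b = ∂L/∂y · ∂y/∂b = -16 × 1 = -16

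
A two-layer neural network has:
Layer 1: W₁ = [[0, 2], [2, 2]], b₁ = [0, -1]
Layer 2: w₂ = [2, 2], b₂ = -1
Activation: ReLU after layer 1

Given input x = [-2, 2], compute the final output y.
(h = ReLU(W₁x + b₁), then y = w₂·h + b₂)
y = 7

Layer 1 pre-activation: z₁ = [4, -1]
After ReLU: h = [4, 0]
Layer 2 output: y = 2×4 + 2×0 + -1 = 7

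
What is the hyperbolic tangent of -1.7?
-0.9354

tanh(-1.7) = (e^(-1.7) - e^(1.7))/(e^(-1.7) + e^(1.7)) = -0.9354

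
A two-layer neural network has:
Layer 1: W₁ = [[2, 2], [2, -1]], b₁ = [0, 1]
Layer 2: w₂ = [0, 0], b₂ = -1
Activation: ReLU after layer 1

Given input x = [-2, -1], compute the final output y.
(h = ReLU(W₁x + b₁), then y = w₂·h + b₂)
y = -1

Layer 1 pre-activation: z₁ = [-6, -2]
After ReLU: h = [0, 0]
Layer 2 output: y = 0×0 + 0×0 + -1 = -1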